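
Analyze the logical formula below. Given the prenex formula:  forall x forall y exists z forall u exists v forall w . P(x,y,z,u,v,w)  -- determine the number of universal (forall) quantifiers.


Quantifier prefix: forall x forall y exists z forall u exists v forall w
Mark each quantifier type:
  U U E U E U
Universal count = 4, Existential count = 2
Asked for universal (forall) quantifiers: 4

4


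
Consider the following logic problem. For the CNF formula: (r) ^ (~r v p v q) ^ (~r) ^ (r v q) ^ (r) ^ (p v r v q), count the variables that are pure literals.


Check each variable for pure literal status:
p: pure positive
q: pure positive
r: mixed (not pure)
Pure literal count = 2

2


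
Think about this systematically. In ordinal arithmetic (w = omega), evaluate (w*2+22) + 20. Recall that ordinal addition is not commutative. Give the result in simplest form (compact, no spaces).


Compute (w*2+22) + 20.
Ordinal + is associative but NOT commutative; for finite n>0, n + w = w but w + n stays w+n.
By associativity: (w*2+22) + 20 = w*2 + (22+20) = w*2+42.
Result = w*2+42

w*2+42


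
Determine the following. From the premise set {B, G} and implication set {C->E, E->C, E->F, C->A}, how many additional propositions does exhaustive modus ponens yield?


Initial facts: {B, G}
Apply modus ponens to closure:
  (no implication fires)
Final known: {B, G}
New propositions: {(none)}
Count = 0

0


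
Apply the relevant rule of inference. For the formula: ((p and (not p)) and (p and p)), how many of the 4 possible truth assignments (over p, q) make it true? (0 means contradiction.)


Check all 4 assignments:
p=0, q=0: 0
p=0, q=1: 0
p=1, q=0: 0
p=1, q=1: 0
Count of True = 0

0


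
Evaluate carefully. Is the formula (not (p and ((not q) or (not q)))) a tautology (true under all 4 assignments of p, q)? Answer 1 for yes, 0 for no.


Check all 4 assignments:
p=0, q=0: 1
p=0, q=1: 1
p=1, q=0: 0
p=1, q=1: 1
Satisfying count = 3/4.
Tautology iff count = 4: no.

0


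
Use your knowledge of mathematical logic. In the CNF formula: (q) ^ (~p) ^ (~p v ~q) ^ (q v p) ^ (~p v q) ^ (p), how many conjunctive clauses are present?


A CNF formula is a conjunction of clauses.
Clauses are separated by ^.
Counting the conjuncts: 6 clauses.

6


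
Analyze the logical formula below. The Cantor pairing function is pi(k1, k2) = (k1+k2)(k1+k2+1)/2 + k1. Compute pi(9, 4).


k1 + k2 = 13
(k1+k2)(k1+k2+1)/2 = 13 * 14 / 2 = 91
pi = 91 + 9 = 100

100


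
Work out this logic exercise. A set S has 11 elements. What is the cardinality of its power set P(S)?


The power set of a set with n elements has 2^n elements.
|P(S)| = 2^11 = 2048

2048


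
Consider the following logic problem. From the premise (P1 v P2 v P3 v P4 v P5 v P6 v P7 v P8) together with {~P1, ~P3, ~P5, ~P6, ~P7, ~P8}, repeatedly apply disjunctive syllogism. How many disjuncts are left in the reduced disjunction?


Original disjuncts (8): P1, P2, P3, P4, P5, P6, P7, P8
Negated (eliminate): ~P1, ~P3, ~P5, ~P6, ~P7, ~P8
Remaining disjuncts: P2, P4
Count = 8 - 6 = 2

2


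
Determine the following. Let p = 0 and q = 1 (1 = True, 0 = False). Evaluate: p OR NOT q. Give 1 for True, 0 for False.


p = 0, q = 1
Operation: p OR NOT q
Evaluate: 0 OR NOT 1 = 0

0


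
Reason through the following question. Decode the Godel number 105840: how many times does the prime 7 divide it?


Factorize 105840 by dividing by 7 repeatedly.
Division steps: 7 divides 105840 exactly 2 time(s).
Exponent of 7 = 2

2


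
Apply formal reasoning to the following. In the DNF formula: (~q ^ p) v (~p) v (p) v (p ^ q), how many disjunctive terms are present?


A DNF formula is a disjunction of terms (conjunctions).
Terms are separated by v.
Counting the disjuncts: 4 terms.

4


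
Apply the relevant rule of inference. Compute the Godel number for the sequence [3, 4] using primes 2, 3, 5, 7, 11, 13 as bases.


Encode each element as an exponent of the corresponding prime:
  2^3 = 8
  3^4 = 81
Product = 8 * 81 = 648

648


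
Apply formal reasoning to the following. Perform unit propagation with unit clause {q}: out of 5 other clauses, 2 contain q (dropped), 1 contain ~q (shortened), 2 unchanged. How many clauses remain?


Satisfied (removed): 2
Shortened (remain): 1
Unchanged (remain): 2
Remaining = 1 + 2 = 3

3


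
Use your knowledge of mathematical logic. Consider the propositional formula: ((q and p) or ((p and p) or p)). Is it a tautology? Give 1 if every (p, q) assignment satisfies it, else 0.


Check all 4 assignments:
p=0, q=0: 0
p=0, q=1: 0
p=1, q=0: 1
p=1, q=1: 1
Satisfying count = 2/4.
Tautology iff count = 4: no.

0


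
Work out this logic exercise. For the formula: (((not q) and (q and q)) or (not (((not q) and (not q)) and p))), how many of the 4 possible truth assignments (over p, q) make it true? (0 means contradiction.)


Check all 4 assignments:
p=0, q=0: 1
p=0, q=1: 1
p=1, q=0: 0
p=1, q=1: 1
Count of True = 3

3


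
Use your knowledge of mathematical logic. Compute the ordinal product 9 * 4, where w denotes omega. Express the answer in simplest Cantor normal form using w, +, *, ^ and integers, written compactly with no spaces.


Compute 9 * 4.
Ordinal * is associative and left-distributive over +, but NOT commutative; for finite n>1, n*w = w but w*n stays w*n.
Both finite; ordinal * agrees with natural *: 9 * 4 = 36.
Result = 36

36


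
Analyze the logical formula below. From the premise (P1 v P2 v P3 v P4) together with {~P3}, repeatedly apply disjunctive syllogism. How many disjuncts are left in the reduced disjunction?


Original disjuncts (4): P1, P2, P3, P4
Negated (eliminate): ~P3
Remaining disjuncts: P1, P2, P4
Count = 4 - 1 = 3

3


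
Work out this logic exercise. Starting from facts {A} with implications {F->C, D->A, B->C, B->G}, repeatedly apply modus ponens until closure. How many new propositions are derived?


Initial facts: {A}
Apply modus ponens to closure:
  (no implication fires)
Final known: {A}
New propositions: {(none)}
Count = 0

0


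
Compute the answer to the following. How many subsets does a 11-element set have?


The power set of a set with n elements has 2^n elements.
|P(S)| = 2^11 = 2048

2048


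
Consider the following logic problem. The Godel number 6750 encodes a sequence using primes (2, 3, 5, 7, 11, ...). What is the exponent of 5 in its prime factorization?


Factorize 6750 by dividing by 5 repeatedly.
Division steps: 5 divides 6750 exactly 3 time(s).
Exponent of 5 = 3

3


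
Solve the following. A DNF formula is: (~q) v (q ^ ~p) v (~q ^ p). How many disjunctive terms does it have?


A DNF formula is a disjunction of terms (conjunctions).
Terms are separated by v.
Counting the disjuncts: 3 terms.

3


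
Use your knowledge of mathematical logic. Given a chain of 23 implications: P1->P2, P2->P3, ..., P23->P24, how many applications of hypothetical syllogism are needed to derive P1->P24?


With 23 implications in a chain connecting 24 propositions:
P1->P2, P2->P3, ..., P23->P24
Steps needed = (number of implications) - 1 = 23 - 1 = 22

22


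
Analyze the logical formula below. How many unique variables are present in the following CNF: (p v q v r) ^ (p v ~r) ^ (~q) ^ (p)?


Identify each variable that appears in the formula.
Variables found: p, q, r
Count = 3

3


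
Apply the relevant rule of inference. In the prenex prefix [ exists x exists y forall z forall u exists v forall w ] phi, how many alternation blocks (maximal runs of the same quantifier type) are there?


Quantifier-type sequence: E E A A E A  (A=forall, E=exists)
Group into maximal same-type runs:
  Ex2 | Ax2 | Ex1 | Ax1
Number of blocks = 4

4


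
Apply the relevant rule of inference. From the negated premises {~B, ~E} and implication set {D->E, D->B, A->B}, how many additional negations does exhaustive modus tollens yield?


Initial negated facts: {~B, ~E}
Apply modus tollens to closure:
  ~E and D->E  =>  ~D
  ~B and A->B  =>  ~A
Final negated: {~A, ~B, ~D, ~E}
New negations: {~A, ~D}
Count = 2

2


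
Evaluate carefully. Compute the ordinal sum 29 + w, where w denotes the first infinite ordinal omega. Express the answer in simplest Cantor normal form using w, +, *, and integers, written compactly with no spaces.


Compute 29 + w.
Ordinal + is associative but NOT commutative; for finite n>0, n + w = w but w + n stays w+n.
Any finite left addend is absorbed by w on the right: 29 + w = w.
Result = w

w


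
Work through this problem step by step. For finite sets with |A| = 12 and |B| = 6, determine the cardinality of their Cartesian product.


The Cartesian product A x B contains all ordered pairs (a, b).
|A x B| = |A| * |B| = 12 * 6 = 72

72


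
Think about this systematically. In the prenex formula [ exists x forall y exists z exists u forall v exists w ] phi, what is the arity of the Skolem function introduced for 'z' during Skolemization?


Quantifier prefix: exists x forall y exists z exists u forall v exists w
'z' is existentially quantified at position 3.
Universal variables preceding it: y
Skolem function arity = 1

1


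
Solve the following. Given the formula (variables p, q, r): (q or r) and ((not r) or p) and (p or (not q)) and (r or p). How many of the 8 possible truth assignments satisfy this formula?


Evaluate all 8 assignments for p, q, r:
p=0, q=0, r=0: 0
p=0, q=0, r=1: 0
p=0, q=1, r=0: 0
p=0, q=1, r=1: 0
p=1, q=0, r=0: 0
p=1, q=0, r=1: 1
p=1, q=1, r=0: 1
p=1, q=1, r=1: 1
Satisfying count = 3

3


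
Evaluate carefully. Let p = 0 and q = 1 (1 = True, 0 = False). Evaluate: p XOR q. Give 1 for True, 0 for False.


p = 0, q = 1
Operation: p XOR q
Evaluate: 0 XOR 1 = 1

1


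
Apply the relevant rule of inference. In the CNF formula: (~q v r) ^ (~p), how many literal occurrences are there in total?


Counting literals in each clause:
Clause 1: 2 literal(s)
Clause 2: 1 literal(s)
Total = 3

3


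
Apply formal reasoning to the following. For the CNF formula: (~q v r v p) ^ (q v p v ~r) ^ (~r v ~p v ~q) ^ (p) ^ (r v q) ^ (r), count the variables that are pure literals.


Check each variable for pure literal status:
p: mixed (not pure)
q: mixed (not pure)
r: mixed (not pure)
Pure literal count = 0

0


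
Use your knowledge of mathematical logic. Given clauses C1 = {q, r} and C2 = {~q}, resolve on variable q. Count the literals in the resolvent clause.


Remove q from C1 and ~q from C2.
C1 remainder: {r}
C2 remainder: {}
Union (resolvent): {r}
Resolvent has 1 literal(s).

1


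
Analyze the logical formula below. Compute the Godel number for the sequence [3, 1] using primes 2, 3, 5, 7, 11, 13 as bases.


Encode each element as an exponent of the corresponding prime:
  2^3 = 8
  3^1 = 3
Product = 8 * 3 = 24

24


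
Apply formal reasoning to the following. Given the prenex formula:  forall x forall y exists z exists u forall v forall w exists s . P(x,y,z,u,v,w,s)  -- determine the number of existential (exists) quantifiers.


Quantifier prefix: forall x forall y exists z exists u forall v forall w exists s
Mark each quantifier type:
  U U E E U U E
Universal count = 4, Existential count = 3
Asked for existential (exists) quantifiers: 3

3


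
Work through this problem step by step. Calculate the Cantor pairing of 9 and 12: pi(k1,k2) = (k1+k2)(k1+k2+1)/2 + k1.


k1 + k2 = 21
(k1+k2)(k1+k2+1)/2 = 21 * 22 / 2 = 231
pi = 231 + 9 = 240

240


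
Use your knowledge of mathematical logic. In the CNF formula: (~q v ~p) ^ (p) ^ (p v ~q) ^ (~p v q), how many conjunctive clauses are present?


A CNF formula is a conjunction of clauses.
Clauses are separated by ^.
Counting the conjuncts: 4 clauses.

4


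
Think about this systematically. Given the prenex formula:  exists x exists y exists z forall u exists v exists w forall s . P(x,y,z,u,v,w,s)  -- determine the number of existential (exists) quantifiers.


Quantifier prefix: exists x exists y exists z forall u exists v exists w forall s
Mark each quantifier type:
  E E E U E E U
Universal count = 2, Existential count = 5
Asked for existential (exists) quantifiers: 5

5


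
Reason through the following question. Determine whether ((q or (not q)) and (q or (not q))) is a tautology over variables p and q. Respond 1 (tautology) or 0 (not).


Check all 4 assignments:
p=0, q=0: 1
p=0, q=1: 1
p=1, q=0: 1
p=1, q=1: 1
Satisfying count = 4/4.
Tautology iff count = 4: yes.

1


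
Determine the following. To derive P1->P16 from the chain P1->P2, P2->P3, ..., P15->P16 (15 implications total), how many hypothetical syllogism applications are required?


With 15 implications in a chain connecting 16 propositions:
P1->P2, P2->P3, ..., P15->P16
Steps needed = (number of implications) - 1 = 15 - 1 = 14

14


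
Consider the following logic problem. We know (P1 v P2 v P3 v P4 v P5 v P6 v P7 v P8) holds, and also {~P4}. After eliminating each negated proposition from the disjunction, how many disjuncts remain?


Original disjuncts (8): P1, P2, P3, P4, P5, P6, P7, P8
Negated (eliminate): ~P4
Remaining disjuncts: P1, P2, P3, P5, P6, P7, P8
Count = 8 - 1 = 7

7


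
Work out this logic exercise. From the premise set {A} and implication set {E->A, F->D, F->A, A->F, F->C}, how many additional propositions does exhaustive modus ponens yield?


Initial facts: {A}
Apply modus ponens to closure:
  A and A->F  =>  F
  F and F->C  =>  C
  F and F->D  =>  D
Final known: {A, C, D, F}
New propositions: {C, D, F}
Count = 3

3


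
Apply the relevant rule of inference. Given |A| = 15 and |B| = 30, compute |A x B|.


The Cartesian product A x B contains all ordered pairs (a, b).
|A x B| = |A| * |B| = 15 * 30 = 450

450


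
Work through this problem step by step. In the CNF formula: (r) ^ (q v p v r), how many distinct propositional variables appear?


Identify each variable that appears in the formula.
Variables found: p, q, r
Count = 3

3


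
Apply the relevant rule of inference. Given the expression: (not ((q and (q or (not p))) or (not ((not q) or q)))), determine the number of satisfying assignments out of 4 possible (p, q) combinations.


Check all 4 assignments:
p=0, q=0: 1
p=0, q=1: 0
p=1, q=0: 1
p=1, q=1: 0
Count of True = 2

2


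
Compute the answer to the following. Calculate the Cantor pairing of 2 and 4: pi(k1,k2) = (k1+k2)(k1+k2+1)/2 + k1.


k1 + k2 = 6
(k1+k2)(k1+k2+1)/2 = 6 * 7 / 2 = 21
pi = 21 + 2 = 23

23


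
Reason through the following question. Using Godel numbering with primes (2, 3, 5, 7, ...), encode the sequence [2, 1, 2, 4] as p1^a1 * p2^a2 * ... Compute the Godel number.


Encode each element as an exponent of the corresponding prime:
  2^2 = 4
  3^1 = 3
  5^2 = 25
  7^4 = 2401
Product = 4 * 3 * 25 * 2401 = 720300

720300


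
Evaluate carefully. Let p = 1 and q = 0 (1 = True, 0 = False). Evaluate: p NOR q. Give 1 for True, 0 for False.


p = 1, q = 0
Operation: p NOR q
Evaluate: 1 NOR 0 = 0

0


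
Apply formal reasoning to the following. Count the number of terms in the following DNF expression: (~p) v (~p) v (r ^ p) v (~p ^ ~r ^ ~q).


A DNF formula is a disjunction of terms (conjunctions).
Terms are separated by v.
Counting the disjuncts: 4 terms.

4


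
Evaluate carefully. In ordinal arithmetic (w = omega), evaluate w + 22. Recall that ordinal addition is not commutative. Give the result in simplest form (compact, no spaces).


Compute w + 22.
Ordinal + is associative but NOT commutative; for finite n>0, n + w = w but w + n stays w+n.
w + 22 is already in normal form (a successor ordinal beyond w).
Result = w+22

w+22


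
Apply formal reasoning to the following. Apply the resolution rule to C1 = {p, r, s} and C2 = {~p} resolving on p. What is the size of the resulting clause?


Remove p from C1 and ~p from C2.
C1 remainder: {r, s}
C2 remainder: {}
Union (resolvent): {r, s}
Resolvent has 2 literal(s).

2


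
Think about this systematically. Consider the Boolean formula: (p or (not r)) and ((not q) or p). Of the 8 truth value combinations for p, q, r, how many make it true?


Evaluate all 8 assignments for p, q, r:
p=0, q=0, r=0: 1
p=0, q=0, r=1: 0
p=0, q=1, r=0: 0
p=0, q=1, r=1: 0
p=1, q=0, r=0: 1
p=1, q=0, r=1: 1
p=1, q=1, r=0: 1
p=1, q=1, r=1: 1
Satisfying count = 5

5


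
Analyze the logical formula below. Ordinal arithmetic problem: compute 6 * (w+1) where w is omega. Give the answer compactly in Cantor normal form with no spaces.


Compute 6 * (w+1).
Ordinal * is associative and left-distributive over +, but NOT commutative; for finite n>1, n*w = w but w*n stays w*n.
By left-distributivity: 6 * (w+1) = 6*w + 6*1 = w + 6 = w+6.
Result = w+6

w+6


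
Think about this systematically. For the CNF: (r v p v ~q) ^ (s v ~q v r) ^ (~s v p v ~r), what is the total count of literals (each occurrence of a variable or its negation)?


Counting literals in each clause:
Clause 1: 3 literal(s)
Clause 2: 3 literal(s)
Clause 3: 3 literal(s)
Total = 9

9


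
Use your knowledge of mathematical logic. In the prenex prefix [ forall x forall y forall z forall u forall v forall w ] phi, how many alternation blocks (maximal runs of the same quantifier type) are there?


Quantifier-type sequence: A A A A A A  (A=forall, E=exists)
Group into maximal same-type runs:
  Ax6
Number of blocks = 1

1


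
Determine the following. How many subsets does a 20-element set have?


The power set of a set with n elements has 2^n elements.
|P(S)| = 2^20 = 1048576

1048576


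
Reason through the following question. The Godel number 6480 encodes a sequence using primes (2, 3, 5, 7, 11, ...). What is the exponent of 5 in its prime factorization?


Factorize 6480 by dividing by 5 repeatedly.
Division steps: 5 divides 6480 exactly 1 time(s).
Exponent of 5 = 1

1


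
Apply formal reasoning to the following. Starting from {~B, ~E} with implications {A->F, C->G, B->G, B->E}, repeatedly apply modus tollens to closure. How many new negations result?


Initial negated facts: {~B, ~E}
Apply modus tollens to closure:
  (no implication fires)
Final negated: {~B, ~E}
New negations: {(none)}
Count = 0

0


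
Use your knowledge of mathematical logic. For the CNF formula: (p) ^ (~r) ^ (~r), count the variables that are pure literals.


Check each variable for pure literal status:
p: pure positive
q: absent (not pure)
r: pure negative
Pure literal count = 2

2


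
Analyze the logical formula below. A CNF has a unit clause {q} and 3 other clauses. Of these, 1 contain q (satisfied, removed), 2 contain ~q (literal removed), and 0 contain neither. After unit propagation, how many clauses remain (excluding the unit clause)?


Satisfied (removed): 1
Shortened (remain): 2
Unchanged (remain): 0
Remaining = 2 + 0 = 2

2


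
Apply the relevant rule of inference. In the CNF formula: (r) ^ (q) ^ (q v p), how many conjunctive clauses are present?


A CNF formula is a conjunction of clauses.
Clauses are separated by ^.
Counting the conjuncts: 3 clauses.

3


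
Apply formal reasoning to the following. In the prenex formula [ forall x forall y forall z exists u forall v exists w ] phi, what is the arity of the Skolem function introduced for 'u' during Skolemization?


Quantifier prefix: forall x forall y forall z exists u forall v exists w
'u' is existentially quantified at position 4.
Universal variables preceding it: x, y, z
Skolem function arity = 3

3


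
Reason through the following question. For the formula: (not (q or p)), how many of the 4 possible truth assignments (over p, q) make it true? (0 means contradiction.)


Check all 4 assignments:
p=0, q=0: 1
p=0, q=1: 0
p=1, q=0: 0
p=1, q=1: 0
Count of True = 1

1


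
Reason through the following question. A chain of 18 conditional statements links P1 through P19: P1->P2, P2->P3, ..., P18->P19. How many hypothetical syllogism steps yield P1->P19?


With 18 implications in a chain connecting 19 propositions:
P1->P2, P2->P3, ..., P18->P19
Steps needed = (number of implications) - 1 = 18 - 1 = 17

17


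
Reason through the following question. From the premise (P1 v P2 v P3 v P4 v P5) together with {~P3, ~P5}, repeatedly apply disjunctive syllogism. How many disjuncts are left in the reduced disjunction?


Original disjuncts (5): P1, P2, P3, P4, P5
Negated (eliminate): ~P3, ~P5
Remaining disjuncts: P1, P2, P4
Count = 5 - 2 = 3

3


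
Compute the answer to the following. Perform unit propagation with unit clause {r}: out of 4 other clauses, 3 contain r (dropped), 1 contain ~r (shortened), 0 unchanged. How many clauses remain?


Satisfied (removed): 3
Shortened (remain): 1
Unchanged (remain): 0
Remaining = 1 + 0 = 1

1


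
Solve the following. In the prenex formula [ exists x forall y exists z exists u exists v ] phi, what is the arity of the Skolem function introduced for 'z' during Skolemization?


Quantifier prefix: exists x forall y exists z exists u exists v
'z' is existentially quantified at position 3.
Universal variables preceding it: y
Skolem function arity = 1

1


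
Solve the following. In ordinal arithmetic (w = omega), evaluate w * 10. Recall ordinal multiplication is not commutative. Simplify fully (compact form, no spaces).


Compute w * 10.
Ordinal * is associative and left-distributive over +, but NOT commutative; for finite n>1, n*w = w but w*n stays w*n.
w * 10 means 10 copies of w concatenated: w*10.
Result = w*10

w*10


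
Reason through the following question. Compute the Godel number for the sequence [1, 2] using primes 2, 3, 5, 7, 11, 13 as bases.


Encode each element as an exponent of the corresponding prime:
  2^1 = 2
  3^2 = 9
Product = 2 * 9 = 18

18


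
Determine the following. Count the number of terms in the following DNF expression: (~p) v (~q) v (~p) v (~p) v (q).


A DNF formula is a disjunction of terms (conjunctions).
Terms are separated by v.
Counting the disjuncts: 5 terms.

5


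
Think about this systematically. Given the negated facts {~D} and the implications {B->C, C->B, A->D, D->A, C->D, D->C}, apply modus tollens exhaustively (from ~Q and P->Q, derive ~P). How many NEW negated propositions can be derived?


Initial negated facts: {~D}
Apply modus tollens to closure:
  ~D and A->D  =>  ~A
  ~D and C->D  =>  ~C
  ~C and B->C  =>  ~B
Final negated: {~A, ~B, ~C, ~D}
New negations: {~A, ~B, ~C}
Count = 3

3


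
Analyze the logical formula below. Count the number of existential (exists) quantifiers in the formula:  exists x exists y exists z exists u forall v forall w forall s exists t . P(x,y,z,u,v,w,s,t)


Quantifier prefix: exists x exists y exists z exists u forall v forall w forall s exists t
Mark each quantifier type:
  E E E E U U U E
Universal count = 3, Existential count = 5
Asked for existential (exists) quantifiers: 5

5


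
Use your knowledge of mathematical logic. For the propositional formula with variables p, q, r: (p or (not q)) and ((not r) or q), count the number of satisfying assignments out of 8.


Evaluate all 8 assignments for p, q, r:
p=0, q=0, r=0: 1
p=0, q=0, r=1: 0
p=0, q=1, r=0: 0
p=0, q=1, r=1: 0
p=1, q=0, r=0: 1
p=1, q=0, r=1: 0
p=1, q=1, r=0: 1
p=1, q=1, r=1: 1
Satisfying count = 4

4


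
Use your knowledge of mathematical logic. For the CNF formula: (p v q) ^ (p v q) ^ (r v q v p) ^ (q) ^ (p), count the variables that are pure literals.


Check each variable for pure literal status:
p: pure positive
q: pure positive
r: pure positive
Pure literal count = 3

3


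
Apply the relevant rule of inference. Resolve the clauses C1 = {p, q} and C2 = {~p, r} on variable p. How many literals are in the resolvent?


Remove p from C1 and ~p from C2.
C1 remainder: {q}
C2 remainder: {r}
Union (resolvent): {q, r}
Resolvent has 2 literal(s).

2


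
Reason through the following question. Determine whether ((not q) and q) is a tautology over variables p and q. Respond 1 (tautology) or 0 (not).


Check all 4 assignments:
p=0, q=0: 0
p=0, q=1: 0
p=1, q=0: 0
p=1, q=1: 0
Satisfying count = 0/4.
Tautology iff count = 4: no.

0


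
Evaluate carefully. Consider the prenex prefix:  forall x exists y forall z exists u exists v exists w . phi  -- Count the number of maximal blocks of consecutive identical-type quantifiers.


Quantifier-type sequence: A E A E E E  (A=forall, E=exists)
Group into maximal same-type runs:
  Ax1 | Ex1 | Ax1 | Ex3
Number of blocks = 4

4


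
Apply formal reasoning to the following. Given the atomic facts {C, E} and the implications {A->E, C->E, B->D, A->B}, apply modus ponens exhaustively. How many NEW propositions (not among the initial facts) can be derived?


Initial facts: {C, E}
Apply modus ponens to closure:
  (no implication fires)
Final known: {C, E}
New propositions: {(none)}
Count = 0

0


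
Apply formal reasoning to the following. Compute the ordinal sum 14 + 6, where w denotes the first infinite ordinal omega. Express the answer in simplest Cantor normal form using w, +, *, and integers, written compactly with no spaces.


Compute 14 + 6.
Ordinal + is associative but NOT commutative; for finite n>0, n + w = w but w + n stays w+n.
Both operands finite; ordinal + agrees with natural +: 14 + 6 = 20.
Result = 20

20


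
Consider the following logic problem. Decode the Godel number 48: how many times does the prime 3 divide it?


Factorize 48 by dividing by 3 repeatedly.
Division steps: 3 divides 48 exactly 1 time(s).
Exponent of 3 = 1

1


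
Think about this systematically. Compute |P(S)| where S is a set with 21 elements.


The power set of a set with n elements has 2^n elements.
|P(S)| = 2^21 = 2097152

2097152


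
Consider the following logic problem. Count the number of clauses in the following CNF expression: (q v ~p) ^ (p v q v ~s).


A CNF formula is a conjunction of clauses.
Clauses are separated by ^.
Counting the conjuncts: 2 clauses.

2


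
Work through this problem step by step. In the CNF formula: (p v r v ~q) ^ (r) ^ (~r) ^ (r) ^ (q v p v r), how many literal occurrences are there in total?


Counting literals in each clause:
Clause 1: 3 literal(s)
Clause 2: 1 literal(s)
Clause 3: 1 literal(s)
Clause 4: 1 literal(s)
Clause 5: 3 literal(s)
Total = 9

9


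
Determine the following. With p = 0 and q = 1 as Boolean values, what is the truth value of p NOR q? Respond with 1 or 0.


p = 0, q = 1
Operation: p NOR q
Evaluate: 0 NOR 1 = 0

0


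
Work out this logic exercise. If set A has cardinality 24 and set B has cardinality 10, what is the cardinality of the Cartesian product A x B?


The Cartesian product A x B contains all ordered pairs (a, b).
|A x B| = |A| * |B| = 24 * 10 = 240

240


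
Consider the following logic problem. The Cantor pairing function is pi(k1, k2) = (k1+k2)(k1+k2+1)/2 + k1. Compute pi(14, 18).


k1 + k2 = 32
(k1+k2)(k1+k2+1)/2 = 32 * 33 / 2 = 528
pi = 528 + 14 = 542

542


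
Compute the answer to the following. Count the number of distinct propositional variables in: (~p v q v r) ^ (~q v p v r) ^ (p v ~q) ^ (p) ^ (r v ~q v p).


Identify each variable that appears in the formula.
Variables found: p, q, r
Count = 3

3


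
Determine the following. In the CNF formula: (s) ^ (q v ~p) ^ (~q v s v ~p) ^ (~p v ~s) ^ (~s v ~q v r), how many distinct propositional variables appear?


Identify each variable that appears in the formula.
Variables found: p, q, r, s
Count = 4

4


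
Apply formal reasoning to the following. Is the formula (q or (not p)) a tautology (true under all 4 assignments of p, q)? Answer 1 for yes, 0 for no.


Check all 4 assignments:
p=0, q=0: 1
p=0, q=1: 1
p=1, q=0: 0
p=1, q=1: 1
Satisfying count = 3/4.
Tautology iff count = 4: no.

0


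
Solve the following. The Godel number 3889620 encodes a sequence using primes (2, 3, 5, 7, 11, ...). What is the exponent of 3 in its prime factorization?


Factorize 3889620 by dividing by 3 repeatedly.
Division steps: 3 divides 3889620 exactly 4 time(s).
Exponent of 3 = 4

4


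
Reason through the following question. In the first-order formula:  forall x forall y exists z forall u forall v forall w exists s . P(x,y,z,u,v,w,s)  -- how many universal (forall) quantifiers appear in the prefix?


Quantifier prefix: forall x forall y exists z forall u forall v forall w exists s
Mark each quantifier type:
  U U E U U U E
Universal count = 5, Existential count = 2
Asked for universal (forall) quantifiers: 5

5


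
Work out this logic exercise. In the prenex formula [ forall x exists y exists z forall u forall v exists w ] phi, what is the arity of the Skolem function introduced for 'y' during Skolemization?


Quantifier prefix: forall x exists y exists z forall u forall v exists w
'y' is existentially quantified at position 2.
Universal variables preceding it: x
Skolem function arity = 1

1


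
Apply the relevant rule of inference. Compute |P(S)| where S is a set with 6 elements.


The power set of a set with n elements has 2^n elements.
|P(S)| = 2^6 = 64

64


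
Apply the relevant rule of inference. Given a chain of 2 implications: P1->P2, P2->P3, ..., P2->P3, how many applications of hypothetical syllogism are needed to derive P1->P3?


With 2 implications in a chain connecting 3 propositions:
P1->P2, P2->P3, ..., P2->P3
Steps needed = (number of implications) - 1 = 2 - 1 = 1

1


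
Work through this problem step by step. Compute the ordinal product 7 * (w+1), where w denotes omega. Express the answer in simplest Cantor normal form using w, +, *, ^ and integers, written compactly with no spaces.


Compute 7 * (w+1).
Ordinal * is associative and left-distributive over +, but NOT commutative; for finite n>1, n*w = w but w*n stays w*n.
By left-distributivity: 7 * (w+1) = 7*w + 7*1 = w + 7 = w+7.
Result = w+7

w+7


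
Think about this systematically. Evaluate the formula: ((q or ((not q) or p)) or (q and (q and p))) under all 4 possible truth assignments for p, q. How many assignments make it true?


Check all 4 assignments:
p=0, q=0: 1
p=0, q=1: 1
p=1, q=0: 1
p=1, q=1: 1
Count of True = 4

4


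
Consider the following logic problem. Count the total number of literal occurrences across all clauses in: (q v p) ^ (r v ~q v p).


Counting literals in each clause:
Clause 1: 2 literal(s)
Clause 2: 3 literal(s)
Total = 5

5


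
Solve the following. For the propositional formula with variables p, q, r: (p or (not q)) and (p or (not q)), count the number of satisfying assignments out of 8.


Evaluate all 8 assignments for p, q, r:
p=0, q=0, r=0: 1
p=0, q=0, r=1: 1
p=0, q=1, r=0: 0
p=0, q=1, r=1: 0
p=1, q=0, r=0: 1
p=1, q=0, r=1: 1
p=1, q=1, r=0: 1
p=1, q=1, r=1: 1
Satisfying count = 6

6


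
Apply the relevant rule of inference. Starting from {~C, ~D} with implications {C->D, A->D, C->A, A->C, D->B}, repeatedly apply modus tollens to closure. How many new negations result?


Initial negated facts: {~C, ~D}
Apply modus tollens to closure:
  ~D and A->D  =>  ~A
Final negated: {~A, ~C, ~D}
New negations: {~A}
Count = 1

1


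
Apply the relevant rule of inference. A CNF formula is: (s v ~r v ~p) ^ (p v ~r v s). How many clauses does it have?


A CNF formula is a conjunction of clauses.
Clauses are separated by ^.
Counting the conjuncts: 2 clauses.

2


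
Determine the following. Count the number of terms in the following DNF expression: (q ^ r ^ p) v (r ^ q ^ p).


A DNF formula is a disjunction of terms (conjunctions).
Terms are separated by v.
Counting the disjuncts: 2 terms.

2


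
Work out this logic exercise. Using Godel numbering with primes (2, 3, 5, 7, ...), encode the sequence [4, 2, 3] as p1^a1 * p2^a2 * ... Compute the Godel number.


Encode each element as an exponent of the corresponding prime:
  2^4 = 16
  3^2 = 9
  5^3 = 125
Product = 16 * 9 * 125 = 18000

18000


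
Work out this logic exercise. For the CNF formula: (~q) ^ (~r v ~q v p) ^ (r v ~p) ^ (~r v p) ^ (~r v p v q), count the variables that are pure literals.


Check each variable for pure literal status:
p: mixed (not pure)
q: mixed (not pure)
r: mixed (not pure)
Pure literal count = 0

0


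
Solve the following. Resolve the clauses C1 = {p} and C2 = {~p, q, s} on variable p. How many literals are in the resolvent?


Remove p from C1 and ~p from C2.
C1 remainder: {}
C2 remainder: {q, s}
Union (resolvent): {q, s}
Resolvent has 2 literal(s).

2


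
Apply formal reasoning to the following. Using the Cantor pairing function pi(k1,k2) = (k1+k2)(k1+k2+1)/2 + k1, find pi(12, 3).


k1 + k2 = 15
(k1+k2)(k1+k2+1)/2 = 15 * 16 / 2 = 120
pi = 120 + 12 = 132

132


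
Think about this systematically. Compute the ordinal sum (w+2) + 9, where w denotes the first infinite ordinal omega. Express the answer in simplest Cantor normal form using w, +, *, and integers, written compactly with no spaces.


Compute (w+2) + 9.
Ordinal + is associative but NOT commutative; for finite n>0, n + w = w but w + n stays w+n.
By associativity: (w+2) + 9 = w + (2+9) = w+11.
Result = w+11

w+11


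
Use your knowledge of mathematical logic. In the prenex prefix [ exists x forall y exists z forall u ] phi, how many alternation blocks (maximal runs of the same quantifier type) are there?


Quantifier-type sequence: E A E A  (A=forall, E=exists)
Group into maximal same-type runs:
  Ex1 | Ax1 | Ex1 | Ax1
Number of blocks = 4

4


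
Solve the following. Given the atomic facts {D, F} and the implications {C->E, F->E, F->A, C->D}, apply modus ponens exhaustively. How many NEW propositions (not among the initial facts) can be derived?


Initial facts: {D, F}
Apply modus ponens to closure:
  F and F->E  =>  E
  F and F->A  =>  A
Final known: {A, D, E, F}
New propositions: {A, E}
Count = 2

2


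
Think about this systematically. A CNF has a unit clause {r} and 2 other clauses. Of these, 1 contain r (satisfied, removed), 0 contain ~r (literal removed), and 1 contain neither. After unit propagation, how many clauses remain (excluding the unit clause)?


Satisfied (removed): 1
Shortened (remain): 0
Unchanged (remain): 1
Remaining = 0 + 1 = 1

1


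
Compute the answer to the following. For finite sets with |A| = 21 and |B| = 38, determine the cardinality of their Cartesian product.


The Cartesian product A x B contains all ordered pairs (a, b).
|A x B| = |A| * |B| = 21 * 38 = 798

798


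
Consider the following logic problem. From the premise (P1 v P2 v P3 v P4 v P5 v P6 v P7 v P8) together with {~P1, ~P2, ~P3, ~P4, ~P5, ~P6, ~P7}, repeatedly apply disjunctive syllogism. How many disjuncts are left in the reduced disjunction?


Original disjuncts (8): P1, P2, P3, P4, P5, P6, P7, P8
Negated (eliminate): ~P1, ~P2, ~P3, ~P4, ~P5, ~P6, ~P7
Remaining disjuncts: P8
Count = 8 - 7 = 1

1


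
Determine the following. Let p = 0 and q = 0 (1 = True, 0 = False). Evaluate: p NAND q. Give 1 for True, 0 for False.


p = 0, q = 0
Operation: p NAND q
Evaluate: 0 NAND 0 = 1

1


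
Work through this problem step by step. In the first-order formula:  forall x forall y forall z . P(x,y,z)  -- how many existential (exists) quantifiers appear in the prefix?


Quantifier prefix: forall x forall y forall z
Mark each quantifier type:
  U U U
Universal count = 3, Existential count = 0
Asked for existential (exists) quantifiers: 0

0


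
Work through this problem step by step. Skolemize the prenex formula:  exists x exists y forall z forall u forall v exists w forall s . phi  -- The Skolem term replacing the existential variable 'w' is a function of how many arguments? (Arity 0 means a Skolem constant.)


Quantifier prefix: exists x exists y forall z forall u forall v exists w forall s
'w' is existentially quantified at position 6.
Universal variables preceding it: z, u, v
Skolem function arity = 3

3


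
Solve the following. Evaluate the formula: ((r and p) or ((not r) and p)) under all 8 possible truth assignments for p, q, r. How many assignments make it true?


Check all 8 assignments:
p=0, q=0, r=0: 0
p=0, q=0, r=1: 0
p=0, q=1, r=0: 0
p=0, q=1, r=1: 0
p=1, q=0, r=0: 1
p=1, q=0, r=1: 1
p=1, q=1, r=0: 1
p=1, q=1, r=1: 1
Count of True = 4

4


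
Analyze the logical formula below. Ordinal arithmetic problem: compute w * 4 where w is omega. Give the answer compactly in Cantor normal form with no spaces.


Compute w * 4.
Ordinal * is associative and left-distributive over +, but NOT commutative; for finite n>1, n*w = w but w*n stays w*n.
w * 4 means 4 copies of w concatenated: w*4.
Result = w*4

w*4


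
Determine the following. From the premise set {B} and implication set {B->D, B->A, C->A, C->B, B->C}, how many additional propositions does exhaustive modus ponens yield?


Initial facts: {B}
Apply modus ponens to closure:
  B and B->D  =>  D
  B and B->A  =>  A
  B and B->C  =>  C
Final known: {A, B, C, D}
New propositions: {A, C, D}
Count = 3

3


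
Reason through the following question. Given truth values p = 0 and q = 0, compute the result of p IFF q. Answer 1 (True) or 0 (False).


p = 0, q = 0
Operation: p IFF q
Evaluate: 0 IFF 0 = 1

1


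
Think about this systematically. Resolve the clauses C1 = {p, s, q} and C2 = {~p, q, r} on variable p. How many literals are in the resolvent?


Remove p from C1 and ~p from C2.
C1 remainder: {s, q}
C2 remainder: {q, r}
Union (resolvent): {q, r, s}
Resolvent has 3 literal(s).

3


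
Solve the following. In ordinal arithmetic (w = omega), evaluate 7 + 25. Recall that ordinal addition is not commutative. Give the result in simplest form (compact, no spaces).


Compute 7 + 25.
Ordinal + is associative but NOT commutative; for finite n>0, n + w = w but w + n stays w+n.
Both operands finite; ordinal + agrees with natural +: 7 + 25 = 32.
Result = 32

32


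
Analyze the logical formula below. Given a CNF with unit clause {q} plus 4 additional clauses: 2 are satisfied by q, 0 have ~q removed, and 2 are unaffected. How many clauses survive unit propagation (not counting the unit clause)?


Satisfied (removed): 2
Shortened (remain): 0
Unchanged (remain): 2
Remaining = 0 + 2 = 2

2


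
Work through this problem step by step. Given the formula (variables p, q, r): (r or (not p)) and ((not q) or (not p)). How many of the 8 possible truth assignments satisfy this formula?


Evaluate all 8 assignments for p, q, r:
p=0, q=0, r=0: 1
p=0, q=0, r=1: 1
p=0, q=1, r=0: 1
p=0, q=1, r=1: 1
p=1, q=0, r=0: 0
p=1, q=0, r=1: 1
p=1, q=1, r=0: 0
p=1, q=1, r=1: 0
Satisfying count = 5

5


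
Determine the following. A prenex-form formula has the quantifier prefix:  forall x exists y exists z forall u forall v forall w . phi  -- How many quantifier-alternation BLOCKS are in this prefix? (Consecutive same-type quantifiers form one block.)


Quantifier-type sequence: A E E A A A  (A=forall, E=exists)
Group into maximal same-type runs:
  Ax1 | Ex2 | Ax3
Number of blocks = 3

3


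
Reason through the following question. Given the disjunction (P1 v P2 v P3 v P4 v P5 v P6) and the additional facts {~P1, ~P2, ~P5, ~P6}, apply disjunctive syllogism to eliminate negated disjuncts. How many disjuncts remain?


Original disjuncts (6): P1, P2, P3, P4, P5, P6
Negated (eliminate): ~P1, ~P2, ~P5, ~P6
Remaining disjuncts: P3, P4
Count = 6 - 4 = 2

2


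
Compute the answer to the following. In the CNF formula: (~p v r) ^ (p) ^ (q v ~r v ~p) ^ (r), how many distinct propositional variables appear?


Identify each variable that appears in the formula.
Variables found: p, q, r
Count = 3

3


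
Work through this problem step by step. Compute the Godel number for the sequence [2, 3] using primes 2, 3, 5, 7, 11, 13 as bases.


Encode each element as an exponent of the corresponding prime:
  2^2 = 4
  3^3 = 27
Product = 4 * 27 = 108

108


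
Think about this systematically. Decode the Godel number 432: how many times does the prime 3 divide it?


Factorize 432 by dividing by 3 repeatedly.
Division steps: 3 divides 432 exactly 3 time(s).
Exponent of 3 = 3

3
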